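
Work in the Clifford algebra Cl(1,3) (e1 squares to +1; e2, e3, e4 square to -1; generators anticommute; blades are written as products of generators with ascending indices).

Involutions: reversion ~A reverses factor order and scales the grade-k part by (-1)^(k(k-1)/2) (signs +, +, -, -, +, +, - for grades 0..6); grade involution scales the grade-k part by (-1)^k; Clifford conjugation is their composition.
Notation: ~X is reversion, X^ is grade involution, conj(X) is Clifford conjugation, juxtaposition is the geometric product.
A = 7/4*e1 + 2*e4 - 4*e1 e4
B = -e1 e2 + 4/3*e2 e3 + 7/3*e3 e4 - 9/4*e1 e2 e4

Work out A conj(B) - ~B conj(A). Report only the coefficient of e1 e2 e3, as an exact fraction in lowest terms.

first term: -29/4*e2 - 14/3*e3 + 9/2*e1 e2 + 28/3*e1 e3 - 127/16*e2 e4 - 7/3*e1 e2 e3 + 2*e1 e2 e4 - 49/12*e1 e3 e4 - 8/3*e2 e3 e4 + 16/3*e1 e2 e3 e4
second term: -29/4*e2 - 14/3*e3 + 9/2*e1 e2 + 28/3*e1 e3 - 127/16*e2 e4 + 7/3*e1 e2 e3 - 2*e1 e2 e4 + 49/12*e1 e3 e4 + 8/3*e2 e3 e4 - 16/3*e1 e2 e3 e4
Answer: -14/3


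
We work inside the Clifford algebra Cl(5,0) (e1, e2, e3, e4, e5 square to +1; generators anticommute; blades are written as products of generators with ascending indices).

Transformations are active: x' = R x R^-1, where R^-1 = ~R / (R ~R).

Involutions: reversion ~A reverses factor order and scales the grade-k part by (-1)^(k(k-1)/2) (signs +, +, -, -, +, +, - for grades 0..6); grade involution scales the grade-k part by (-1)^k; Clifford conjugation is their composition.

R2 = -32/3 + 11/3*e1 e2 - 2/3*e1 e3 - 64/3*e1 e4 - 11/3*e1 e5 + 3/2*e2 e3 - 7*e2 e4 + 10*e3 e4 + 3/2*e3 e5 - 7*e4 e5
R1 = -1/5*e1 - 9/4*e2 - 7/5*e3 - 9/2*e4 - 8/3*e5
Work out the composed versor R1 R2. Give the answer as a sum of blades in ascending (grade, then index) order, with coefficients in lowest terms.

Distribute over the terms of R1 (each basis-blade product reordered to ascending indices, repeated generators contracted through their squares):
(-1/5*e1) R2 = 32/15*e1 - 11/15*e2 + 2/15*e3 + 64/15*e4 + 11/15*e5 - 3/10*e1 e2 e3 + 7/5*e1 e2 e4 - 2*e1 e3 e4 - 3/10*e1 e3 e5 + 7/5*e1 e4 e5
(-9/4*e2) R2 = 33/4*e1 + 24*e2 - 27/8*e3 + 63/4*e4 - 3/2*e1 e2 e3 - 48*e1 e2 e4 - 33/4*e1 e2 e5 - 45/2*e2 e3 e4 - 27/8*e2 e3 e5 + 63/4*e2 e4 e5
(-7/5*e3) R2 = -14/15*e1 + 21/10*e2 + 224/15*e3 - 14*e4 - 21/10*e5 - 77/15*e1 e2 e3 - 448/15*e1 e3 e4 - 77/15*e1 e3 e5 - 49/5*e2 e3 e4 + 49/5*e3 e4 e5
(-9/2*e4) R2 = -96*e1 - 63/2*e2 + 45*e3 + 48*e4 + 63/2*e5 - 33/2*e1 e2 e4 + 3*e1 e3 e4 - 33/2*e1 e4 e5 - 27/4*e2 e3 e4 + 27/4*e3 e4 e5
(-8/3*e5) R2 = -88/9*e1 + 4*e3 - 56/3*e4 + 256/9*e5 - 88/9*e1 e2 e5 + 16/9*e1 e3 e5 + 512/9*e1 e4 e5 - 4*e2 e3 e5 + 56/3*e2 e4 e5 - 80/3*e3 e4 e5
Summing the partial products and collecting blades:
Answer: -17339/180*e1 - 92/15*e2 + 7283/120*e3 + 707/20*e4 + 2636/45*e5 - 104/15*e1 e2 e3 - 631/10*e1 e2 e4 - 649/36*e1 e2 e5 - 433/15*e1 e3 e4 - 329/90*e1 e3 e5 + 3761/90*e1 e4 e5 - 781/20*e2 e3 e4 - 59/8*e2 e3 e5 + 413/12*e2 e4 e5 - 607/60*e3 e4 e5


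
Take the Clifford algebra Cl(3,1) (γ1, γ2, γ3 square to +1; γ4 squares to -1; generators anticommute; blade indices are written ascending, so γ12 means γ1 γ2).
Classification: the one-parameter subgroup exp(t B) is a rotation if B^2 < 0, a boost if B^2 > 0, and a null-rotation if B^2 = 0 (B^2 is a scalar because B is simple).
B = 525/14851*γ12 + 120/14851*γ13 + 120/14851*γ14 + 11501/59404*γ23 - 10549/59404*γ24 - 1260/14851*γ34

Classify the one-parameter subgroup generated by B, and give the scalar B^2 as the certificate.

B^2 term by term: the squares give (525/14851)^2*(γ12)^2 + (120/14851)^2*(γ13)^2 + (120/14851)^2*(γ14)^2 + (11501/59404)^2*(γ23)^2 + (-10549/59404)^2*(γ24)^2 + (-1260/14851)^2*(γ34)^2 = 275625/220552201*(-1) + 14400/220552201*(-1) + 14400/220552201*(+1) + 132273001/3528835216*(-1) + 111281401/3528835216*(+1) + 1587600/220552201*(+1) = 0 (each basis 2-blade squares to minus the product of its generators' squares); cross terms between blades sharing an index anticommute and cancel; the commuting (index-disjoint) pairs give grade-4 terms 2*c*c'*(blade product), which cancel blade by blade — γ1234: -1323000/220552201 + 632940/220552201 + 690060/220552201 = 0 — confirming B is simple. So B^2 = 0.
Answer: null-rotation, certificate B^2 = 0. Note: conjugating B changes its blade decomposition but never the scalar B^2 = 0, whose sign settles the classification.


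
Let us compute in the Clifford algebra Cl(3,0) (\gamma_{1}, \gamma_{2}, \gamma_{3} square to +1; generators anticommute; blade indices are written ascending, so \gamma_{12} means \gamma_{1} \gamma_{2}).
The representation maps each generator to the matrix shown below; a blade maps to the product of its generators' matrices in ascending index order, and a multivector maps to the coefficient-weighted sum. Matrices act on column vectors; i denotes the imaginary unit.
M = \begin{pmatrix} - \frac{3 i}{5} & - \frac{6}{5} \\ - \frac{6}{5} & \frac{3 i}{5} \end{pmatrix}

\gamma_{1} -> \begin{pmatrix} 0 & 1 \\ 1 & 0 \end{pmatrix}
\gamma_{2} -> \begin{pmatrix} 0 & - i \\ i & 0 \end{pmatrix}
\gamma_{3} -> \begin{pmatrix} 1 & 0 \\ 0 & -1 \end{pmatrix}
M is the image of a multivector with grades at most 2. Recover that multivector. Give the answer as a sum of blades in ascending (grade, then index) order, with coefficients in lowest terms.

Method: 1, rho(\gamma_{1}), rho(\gamma_{2}), rho(\gamma_{3}) form a trace-orthogonal basis of the 2x2 complex matrices (tr(X Y) = 2 if X = Y, else 0), so M = m0*1 + m1*rho(\gamma_{1}) + m2*rho(\gamma_{2}) + m3*rho(\gamma_{3}) with m0 = tr(M)/2 = 0, m1 = tr(M rho(\gamma_{1}))/2 = - \frac{6}{5}, m2 = tr(M rho(\gamma_{2}))/2 = 0, m3 = tr(M rho(\gamma_{3}))/2 = - \frac{3 i}{5}.
Multiplying table entries, the bivector images are rho(\gamma_{12}) = i*rho(\gamma_{3}), rho(\gamma_{13}) = -i*rho(\gamma_{2}), rho(\gamma_{23}) = i*rho(\gamma_{1}); with real blade coefficients the real parts of m0..m3 are the coefficients of 1, \gamma_{1}, \gamma_{2}, \gamma_{3} and the imaginary parts give the bivectors (\gamma_{23}: Im m1, \gamma_{13}: -Im m2, \gamma_{12}: Im m3).
Answer: -\frac{6}{5} \gamma_{1} - \frac{3}{5} \gamma_{12}


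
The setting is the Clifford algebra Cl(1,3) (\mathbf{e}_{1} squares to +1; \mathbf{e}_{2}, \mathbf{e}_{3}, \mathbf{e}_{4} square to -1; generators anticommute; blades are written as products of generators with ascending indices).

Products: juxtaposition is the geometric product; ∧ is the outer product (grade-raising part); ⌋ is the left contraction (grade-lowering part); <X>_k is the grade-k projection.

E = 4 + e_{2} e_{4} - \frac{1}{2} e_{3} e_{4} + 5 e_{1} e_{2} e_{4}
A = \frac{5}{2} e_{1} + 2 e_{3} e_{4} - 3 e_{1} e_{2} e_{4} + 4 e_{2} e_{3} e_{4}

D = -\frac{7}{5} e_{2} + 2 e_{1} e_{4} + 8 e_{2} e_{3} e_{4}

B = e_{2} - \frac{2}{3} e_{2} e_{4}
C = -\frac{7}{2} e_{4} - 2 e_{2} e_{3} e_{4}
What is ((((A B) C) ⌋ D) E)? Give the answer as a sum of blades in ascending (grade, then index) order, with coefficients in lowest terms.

step 1: -2 e_{1} - \frac{8}{3} e_{3} + \frac{5}{2} e_{1} e_{2} - 3 e_{1} e_{4} + \frac{4}{3} e_{2} e_{3} - 4 e_{3} e_{4} - \frac{5}{3} e_{1} e_{2} e_{4} + 2 e_{2} e_{3} e_{4}
step 2: -4 - \frac{21}{2} e_{1} - 8 e_{2} - 14 e_{3} + \frac{8}{3} e_{4} - \frac{35}{6} e_{1} e_{2} + \frac{10}{3} e_{1} e_{3} + 7 e_{1} e_{4} + 7 e_{2} e_{3} + \frac{16}{3} e_{2} e_{4} + \frac{28}{3} e_{3} e_{4} - 6 e_{1} e_{2} e_{3} - \frac{35}{4} e_{1} e_{2} e_{4} + 5 e_{1} e_{3} e_{4} - \frac{14}{3} e_{2} e_{3} e_{4} + 4 e_{1} e_{2} e_{3} e_{4}
step 3: -\frac{518}{15} + \frac{16}{3} e_{1} - \frac{1036}{15} e_{2} + \frac{128}{3} e_{3} - 77 e_{4} - 8 e_{1} e_{4} - \frac{64}{3} e_{2} e_{3} - 112 e_{2} e_{4} + 64 e_{3} e_{4} - 32 e_{2} e_{3} e_{4}
step 4: \frac{88}{15} + \frac{1744}{3} e_{1} - \frac{4939}{15} e_{2} + \frac{1063}{6} e_{3} - \frac{1088}{5} e_{4} + 377 e_{1} e_{2} + 164 e_{1} e_{3} - \frac{1132}{3} e_{1} e_{4} - \frac{280}{3} e_{2} e_{3} - \frac{6998}{15} e_{2} e_{4} + \frac{3779}{15} e_{3} e_{4} - 320 e_{1} e_{2} e_{3} - \frac{502}{3} e_{1} e_{2} e_{4} - \frac{328}{3} e_{1} e_{3} e_{4} - \frac{2042}{15} e_{2} e_{3} e_{4} + \frac{640}{3} e_{1} e_{2} e_{3} e_{4}
Answer: \frac{88}{15} + \frac{1744}{3} e_{1} - \frac{4939}{15} e_{2} + \frac{1063}{6} e_{3} - \frac{1088}{5} e_{4} + 377 e_{1} e_{2} + 164 e_{1} e_{3} - \frac{1132}{3} e_{1} e_{4} - \frac{280}{3} e_{2} e_{3} - \frac{6998}{15} e_{2} e_{4} + \frac{3779}{15} e_{3} e_{4} - 320 e_{1} e_{2} e_{3} - \frac{502}{3} e_{1} e_{2} e_{4} - \frac{328}{3} e_{1} e_{3} e_{4} - \frac{2042}{15} e_{2} e_{3} e_{4} + \frac{640}{3} e_{1} e_{2} e_{3} e_{4}


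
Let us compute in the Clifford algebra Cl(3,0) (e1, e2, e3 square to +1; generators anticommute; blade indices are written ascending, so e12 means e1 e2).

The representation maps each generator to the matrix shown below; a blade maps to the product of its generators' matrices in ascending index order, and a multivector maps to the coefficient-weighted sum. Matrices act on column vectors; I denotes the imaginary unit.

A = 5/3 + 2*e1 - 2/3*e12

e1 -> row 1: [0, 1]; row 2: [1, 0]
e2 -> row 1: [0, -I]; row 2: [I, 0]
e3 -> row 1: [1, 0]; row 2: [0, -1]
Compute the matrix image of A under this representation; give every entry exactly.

Bivector images (products of the table entries): rho(e12) = rho(e1)rho(e2) = row 1: [I, 0]; row 2: [0, -I].
M = (5/3)*1 + (2)*rho(e1) + (-2/3)*rho(e12), summed entrywise (1 is the identity matrix):
Answer: row 1: [5/3 - 2*I/3, 2]; row 2: [2, 5/3 + 2*I/3]


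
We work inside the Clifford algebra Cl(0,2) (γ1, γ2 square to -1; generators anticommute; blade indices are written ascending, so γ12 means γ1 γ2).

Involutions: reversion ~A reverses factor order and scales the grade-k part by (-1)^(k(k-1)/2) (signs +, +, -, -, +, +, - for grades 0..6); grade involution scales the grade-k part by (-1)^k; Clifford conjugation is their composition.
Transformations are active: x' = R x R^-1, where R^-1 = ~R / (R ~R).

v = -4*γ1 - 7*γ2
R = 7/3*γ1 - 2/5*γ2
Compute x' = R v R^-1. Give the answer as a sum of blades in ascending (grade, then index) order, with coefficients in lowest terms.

~R = 7/3*γ1 - 2/5*γ2, and R ~R = -1261/225, so R^-1 = ~R / (-1261/225).
R v = 98/15 - 269/15*γ12
Answer: -1816/1261*γ1 + 10003/1261*γ2


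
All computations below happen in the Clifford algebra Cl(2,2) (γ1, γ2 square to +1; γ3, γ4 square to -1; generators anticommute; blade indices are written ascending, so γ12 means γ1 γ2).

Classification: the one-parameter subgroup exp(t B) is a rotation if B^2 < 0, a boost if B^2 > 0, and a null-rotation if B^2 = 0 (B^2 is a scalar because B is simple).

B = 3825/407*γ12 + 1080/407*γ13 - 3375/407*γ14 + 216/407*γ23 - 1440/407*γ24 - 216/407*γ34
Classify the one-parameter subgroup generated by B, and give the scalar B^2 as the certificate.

B^2 term by term: the squares give (3825/407)^2*(γ12)^2 + (1080/407)^2*(γ13)^2 + (-3375/407)^2*(γ14)^2 + (216/407)^2*(γ23)^2 + (-1440/407)^2*(γ24)^2 + (-216/407)^2*(γ34)^2 = 14630625/165649*(-1) + 1166400/165649*(+1) + 11390625/165649*(+1) + 46656/165649*(+1) + 2073600/165649*(+1) + 46656/165649*(-1) = 0 (each basis 2-blade squares to minus the product of its generators' squares); cross terms between blades sharing an index anticommute and cancel; the commuting (index-disjoint) pairs give grade-4 terms 2*c*c'*(blade product), which cancel blade by blade — γ1234: -1652400/165649 + 3110400/165649 - 1458000/165649 = 0 — confirming B is simple. So B^2 = 0.
Answer: null-rotation, certificate B^2 = 0. Check the certificate: B^2 = 0, and that sign is decisive whatever form B takes.


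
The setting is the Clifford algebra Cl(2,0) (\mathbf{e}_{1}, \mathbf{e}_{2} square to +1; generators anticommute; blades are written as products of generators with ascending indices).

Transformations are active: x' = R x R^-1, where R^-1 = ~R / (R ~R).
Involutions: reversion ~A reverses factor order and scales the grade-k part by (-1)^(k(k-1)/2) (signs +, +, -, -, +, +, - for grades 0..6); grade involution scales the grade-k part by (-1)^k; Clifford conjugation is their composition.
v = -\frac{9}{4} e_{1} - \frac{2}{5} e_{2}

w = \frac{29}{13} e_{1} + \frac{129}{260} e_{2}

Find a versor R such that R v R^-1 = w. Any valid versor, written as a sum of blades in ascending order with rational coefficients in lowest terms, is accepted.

Why this works: both vectors square to \frac{2089}{400}, so q(v) = q(w) and R = v + w = -\frac{1}{52} e_{1} + \frac{5}{52} e_{2} carries v to w — its own direction survives, the complement (v - w)/2 flips.
Answer: -\frac{1}{52} e_{1} + \frac{5}{52} e_{2}


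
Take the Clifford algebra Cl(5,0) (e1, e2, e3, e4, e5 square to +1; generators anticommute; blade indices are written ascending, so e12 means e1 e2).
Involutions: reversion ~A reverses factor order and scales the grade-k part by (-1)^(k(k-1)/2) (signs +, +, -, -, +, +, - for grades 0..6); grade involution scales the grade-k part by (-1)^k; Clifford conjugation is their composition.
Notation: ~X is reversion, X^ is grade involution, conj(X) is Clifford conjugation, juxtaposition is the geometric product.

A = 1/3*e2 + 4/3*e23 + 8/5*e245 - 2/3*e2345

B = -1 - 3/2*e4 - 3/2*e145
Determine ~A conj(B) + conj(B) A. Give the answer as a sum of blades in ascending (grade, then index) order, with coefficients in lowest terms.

first term: -1/3*e2 + 12/5*e12 + 4/3*e23 + 1/2*e24 + 12/5*e25 - e123 - 2*e234 + e235 + 8/5*e245 + 1/2*e1245 + 2/3*e2345 + 2*e12345
second term: -1/3*e2 + 12/5*e12 - 4/3*e23 - 1/2*e24 - 12/5*e25 - e123 + 2*e234 - e235 - 8/5*e245 - 1/2*e1245 + 2/3*e2345 - 2*e12345
Answer: -2/3*e2 + 24/5*e12 - 2*e123 + 4/3*e2345


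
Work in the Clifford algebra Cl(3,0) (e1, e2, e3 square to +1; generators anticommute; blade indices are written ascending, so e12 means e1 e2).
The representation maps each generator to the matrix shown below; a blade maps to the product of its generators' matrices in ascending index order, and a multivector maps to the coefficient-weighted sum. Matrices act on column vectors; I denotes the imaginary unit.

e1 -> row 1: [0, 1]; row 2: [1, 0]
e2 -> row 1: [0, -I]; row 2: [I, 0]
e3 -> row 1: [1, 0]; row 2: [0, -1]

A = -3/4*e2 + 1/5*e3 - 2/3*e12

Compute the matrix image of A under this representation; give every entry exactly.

Bivector images (products of the table entries): rho(e12) = rho(e1)rho(e2) = row 1: [I, 0]; row 2: [0, -I].
M = (-3/4)*rho(e2) + (1/5)*rho(e3) + (-2/3)*rho(e12), summed entrywise:
Answer: row 1: [1/5 - 2*I/3, 3*I/4]; row 2: [-3*I/4, -1/5 + 2*I/3]


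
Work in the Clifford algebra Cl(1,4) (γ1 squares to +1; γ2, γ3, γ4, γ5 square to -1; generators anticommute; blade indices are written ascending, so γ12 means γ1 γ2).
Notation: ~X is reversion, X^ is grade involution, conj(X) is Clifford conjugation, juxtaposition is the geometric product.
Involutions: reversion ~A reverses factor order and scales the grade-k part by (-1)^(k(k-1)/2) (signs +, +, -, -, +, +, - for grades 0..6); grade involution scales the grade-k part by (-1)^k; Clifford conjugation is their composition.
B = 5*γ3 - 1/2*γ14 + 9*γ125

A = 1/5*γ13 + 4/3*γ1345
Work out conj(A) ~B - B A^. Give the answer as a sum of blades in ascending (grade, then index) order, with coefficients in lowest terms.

first term: γ1 + 1/10*γ34 - 2/3*γ35 - 20/3*γ145 + 12*γ234 + 9/5*γ235
second term: γ1 - 1/10*γ34 + 2/3*γ35 + 20/3*γ145 - 12*γ234 - 9/5*γ235
Answer: 1/5*γ34 - 4/3*γ35 - 40/3*γ145 + 24*γ234 + 18/5*γ235


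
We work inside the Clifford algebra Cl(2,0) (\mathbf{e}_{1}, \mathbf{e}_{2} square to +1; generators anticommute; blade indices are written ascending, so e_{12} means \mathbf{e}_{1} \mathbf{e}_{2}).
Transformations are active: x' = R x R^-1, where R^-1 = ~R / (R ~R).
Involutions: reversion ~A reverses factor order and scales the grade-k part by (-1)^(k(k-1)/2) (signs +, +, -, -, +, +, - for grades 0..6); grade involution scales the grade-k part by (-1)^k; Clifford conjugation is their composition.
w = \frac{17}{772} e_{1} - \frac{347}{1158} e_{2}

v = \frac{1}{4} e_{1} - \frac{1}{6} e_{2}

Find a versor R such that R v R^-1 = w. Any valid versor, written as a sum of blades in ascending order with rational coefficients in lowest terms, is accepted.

Since q(v) = q(w) = \frac{13}{144}, the sum R = v + w = \frac{105}{386} e_{1} - \frac{90}{193} e_{2} does the job whenever invertible.
Answer: \frac{105}{386} e_{1} - \frac{90}{193} e_{2}


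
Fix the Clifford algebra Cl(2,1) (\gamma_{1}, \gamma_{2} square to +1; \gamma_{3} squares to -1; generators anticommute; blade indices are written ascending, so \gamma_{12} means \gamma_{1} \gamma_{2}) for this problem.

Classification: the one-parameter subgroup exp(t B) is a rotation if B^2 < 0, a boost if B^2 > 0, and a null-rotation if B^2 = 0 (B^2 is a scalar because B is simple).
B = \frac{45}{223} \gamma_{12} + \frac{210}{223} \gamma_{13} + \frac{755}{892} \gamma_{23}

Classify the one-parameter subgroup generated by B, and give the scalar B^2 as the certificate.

B^2 term by term: the squares give (\frac{45}{223})^2*(\gamma_{12})^2 + (\frac{210}{223})^2*(\gamma_{13})^2 + (\frac{755}{892})^2*(\gamma_{23})^2 = \frac{2025}{49729}*(-1) + \frac{44100}{49729}*(+1) + \frac{570025}{795664}*(+1) = \frac{25}{16} (each basis 2-blade squares to minus the product of its generators' squares); cross terms between blades sharing an index anticommute and cancel. So B^2 = \frac{25}{16}.
Answer: boost, certificate B^2 = \frac{25}{16}. Check the certificate: B^2 = \frac{25}{16}, and that sign is decisive whatever form B takes.


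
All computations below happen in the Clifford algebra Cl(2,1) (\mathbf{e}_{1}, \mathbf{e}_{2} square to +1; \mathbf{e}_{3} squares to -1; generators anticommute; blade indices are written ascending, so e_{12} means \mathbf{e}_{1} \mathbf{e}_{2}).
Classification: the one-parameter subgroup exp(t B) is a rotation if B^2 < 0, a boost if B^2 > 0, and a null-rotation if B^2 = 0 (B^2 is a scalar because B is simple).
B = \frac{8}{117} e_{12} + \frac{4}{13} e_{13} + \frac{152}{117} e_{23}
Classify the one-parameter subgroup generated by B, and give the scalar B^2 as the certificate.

B^2 term by term: the squares give (\frac{8}{117})^2*(e_{12})^2 + (\frac{4}{13})^2*(e_{13})^2 + (\frac{152}{117})^2*(e_{23})^2 = \frac{64}{13689}*(-1) + \frac{16}{169}*(+1) + \frac{23104}{13689}*(+1) = \frac{16}{9} (each basis 2-blade squares to minus the product of its generators' squares); cross terms between blades sharing an index anticommute and cancel. So B^2 = \frac{16}{9}.
Answer: boost, certificate B^2 = \frac{16}{9}. B^2 = \frac{16}{9} is basis-independent, so its sign is the whole story.


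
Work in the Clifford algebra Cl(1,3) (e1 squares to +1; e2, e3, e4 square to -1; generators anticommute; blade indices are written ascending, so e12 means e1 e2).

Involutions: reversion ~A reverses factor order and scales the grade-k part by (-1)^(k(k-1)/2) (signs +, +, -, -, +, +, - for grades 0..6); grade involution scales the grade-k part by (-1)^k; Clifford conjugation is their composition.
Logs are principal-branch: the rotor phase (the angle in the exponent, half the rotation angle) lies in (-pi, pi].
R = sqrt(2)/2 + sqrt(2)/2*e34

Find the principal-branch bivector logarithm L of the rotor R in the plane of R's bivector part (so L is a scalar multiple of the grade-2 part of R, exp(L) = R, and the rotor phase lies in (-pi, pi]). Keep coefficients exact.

The scalar part of R is sqrt(2)/2, which fixes the principal-branch rotor phase; the unit plane is then the bivector part divided by the sine of that phase, and L is that plane scaled by the phase.
Concretely: cos(phase) = sqrt(2)/2 gives phase = ±pi/4, and since phase/sin(phase) is even the sign is immaterial: L = (phase/sin(phase)) * <R>_2 = (sqrt(2)*pi/4) * <R>_2.
Answer: pi/4*e34


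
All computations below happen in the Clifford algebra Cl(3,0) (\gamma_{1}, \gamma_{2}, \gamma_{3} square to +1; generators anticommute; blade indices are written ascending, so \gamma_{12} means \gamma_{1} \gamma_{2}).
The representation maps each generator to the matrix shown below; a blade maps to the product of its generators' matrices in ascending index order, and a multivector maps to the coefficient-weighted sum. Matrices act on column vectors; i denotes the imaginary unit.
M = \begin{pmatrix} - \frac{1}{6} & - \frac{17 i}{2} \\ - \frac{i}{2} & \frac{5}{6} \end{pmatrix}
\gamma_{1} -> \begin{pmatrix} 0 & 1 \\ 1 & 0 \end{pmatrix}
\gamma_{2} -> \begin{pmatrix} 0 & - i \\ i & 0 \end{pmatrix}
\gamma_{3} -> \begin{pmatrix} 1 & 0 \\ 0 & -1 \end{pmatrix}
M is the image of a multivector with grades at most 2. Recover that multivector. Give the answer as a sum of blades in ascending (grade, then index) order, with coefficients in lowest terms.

Method: 1, rho(\gamma_{1}), rho(\gamma_{2}), rho(\gamma_{3}) form a trace-orthogonal basis of the 2x2 complex matrices (tr(X Y) = 2 if X = Y, else 0), so M = m0*1 + m1*rho(\gamma_{1}) + m2*rho(\gamma_{2}) + m3*rho(\gamma_{3}) with m0 = tr(M)/2 = \frac{1}{3}, m1 = tr(M rho(\gamma_{1}))/2 = - \frac{9 i}{2}, m2 = tr(M rho(\gamma_{2}))/2 = 4, m3 = tr(M rho(\gamma_{3}))/2 = - \frac{1}{2}.
Multiplying table entries, the bivector images are rho(\gamma_{12}) = i*rho(\gamma_{3}), rho(\gamma_{13}) = -i*rho(\gamma_{2}), rho(\gamma_{23}) = i*rho(\gamma_{1}); with real blade coefficients the real parts of m0..m3 are the coefficients of 1, \gamma_{1}, \gamma_{2}, \gamma_{3} and the imaginary parts give the bivectors (\gamma_{23}: Im m1, \gamma_{13}: -Im m2, \gamma_{12}: Im m3).
Answer: \frac{1}{3} + 4 \gamma_{2} - \frac{1}{2} \gamma_{3} - \frac{9}{2} \gamma_{23}


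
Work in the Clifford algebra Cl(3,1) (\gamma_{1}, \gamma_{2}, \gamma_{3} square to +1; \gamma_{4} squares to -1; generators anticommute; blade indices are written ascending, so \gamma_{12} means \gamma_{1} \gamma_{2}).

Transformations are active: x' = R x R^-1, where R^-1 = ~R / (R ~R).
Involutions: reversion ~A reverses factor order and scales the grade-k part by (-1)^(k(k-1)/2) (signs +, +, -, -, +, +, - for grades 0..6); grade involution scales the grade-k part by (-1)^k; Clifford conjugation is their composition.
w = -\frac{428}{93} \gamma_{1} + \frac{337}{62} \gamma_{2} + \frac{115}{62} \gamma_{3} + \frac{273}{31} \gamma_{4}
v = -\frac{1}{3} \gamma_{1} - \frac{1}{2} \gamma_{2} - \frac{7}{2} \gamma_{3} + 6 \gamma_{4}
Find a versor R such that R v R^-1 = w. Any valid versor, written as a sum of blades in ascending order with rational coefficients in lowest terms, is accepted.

R = v + w = -\frac{153}{31} \gamma_{1} + \frac{153}{31} \gamma_{2} - \frac{51}{31} \gamma_{3} + \frac{459}{31} \gamma_{4} works: the equal norms (-\frac{421}{18}) guarantee its sandwich swaps v into w.
Answer: -\frac{153}{31} \gamma_{1} + \frac{153}{31} \gamma_{2} - \frac{51}{31} \gamma_{3} + \frac{459}{31} \gamma_{4}


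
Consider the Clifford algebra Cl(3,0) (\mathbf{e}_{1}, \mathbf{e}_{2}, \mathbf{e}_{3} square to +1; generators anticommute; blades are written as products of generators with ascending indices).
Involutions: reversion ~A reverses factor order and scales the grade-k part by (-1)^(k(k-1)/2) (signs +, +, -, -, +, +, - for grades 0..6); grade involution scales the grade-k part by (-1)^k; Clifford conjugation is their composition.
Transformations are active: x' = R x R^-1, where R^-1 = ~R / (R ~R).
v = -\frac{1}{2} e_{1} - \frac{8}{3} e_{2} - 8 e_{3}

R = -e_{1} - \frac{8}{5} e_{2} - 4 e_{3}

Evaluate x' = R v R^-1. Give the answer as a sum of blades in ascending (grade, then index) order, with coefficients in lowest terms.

~R = -e_{1} - \frac{8}{5} e_{2} - 4 e_{3}, and R ~R = \frac{489}{25}, so R^-1 = ~R / (\frac{489}{25}).
R v = \frac{1103}{30} + \frac{28}{15} e_{1} e_{2} + 6 e_{1} e_{3} + \frac{32}{15} e_{2} e_{3}
Answer: -\frac{9563}{2934} e_{1} - \frac{4912}{1467} e_{2} - \frac{10324}{1467} e_{3}


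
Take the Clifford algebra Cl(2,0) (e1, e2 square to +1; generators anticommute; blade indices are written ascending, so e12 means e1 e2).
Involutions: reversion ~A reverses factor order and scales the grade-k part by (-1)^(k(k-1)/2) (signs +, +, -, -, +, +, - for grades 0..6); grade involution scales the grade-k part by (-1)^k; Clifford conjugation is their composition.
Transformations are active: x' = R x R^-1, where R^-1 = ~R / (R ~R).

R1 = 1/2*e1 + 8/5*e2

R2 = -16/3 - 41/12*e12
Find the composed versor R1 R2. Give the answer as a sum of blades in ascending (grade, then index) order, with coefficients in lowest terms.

Distribute over the terms of R1 (each basis-blade product reordered to ascending indices, repeated generators contracted through their squares):
(1/2*e1) R2 = -8/3*e1 - 41/24*e2
(8/5*e2) R2 = 82/15*e1 - 128/15*e2
Summing the partial products and collecting blades:
Answer: 14/5*e1 - 1229/120*e2


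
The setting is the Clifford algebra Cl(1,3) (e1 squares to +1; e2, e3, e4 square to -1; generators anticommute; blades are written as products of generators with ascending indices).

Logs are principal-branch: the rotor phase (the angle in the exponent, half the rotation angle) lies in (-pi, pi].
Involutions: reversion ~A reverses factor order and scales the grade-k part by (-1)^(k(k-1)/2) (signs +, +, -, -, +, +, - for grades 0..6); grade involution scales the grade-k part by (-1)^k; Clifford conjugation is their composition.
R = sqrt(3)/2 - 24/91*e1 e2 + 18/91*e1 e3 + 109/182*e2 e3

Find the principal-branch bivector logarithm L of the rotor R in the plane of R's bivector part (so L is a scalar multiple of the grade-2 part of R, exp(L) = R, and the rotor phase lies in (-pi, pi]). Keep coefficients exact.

The scalar part of R is sqrt(3)/2, so the principal-branch rotor phase is pinned; divide the bivector part by its sine to get the unit plane — L is the phase times that plane.
Concretely: cos(phase) = sqrt(3)/2 gives phase = ±pi/6, and since phase/sin(phase) is even the sign is immaterial: L = (phase/sin(phase)) * <R>_2 = (pi/3) * <R>_2.
Answer: -8*pi/91*e1 e2 + 6*pi/91*e1 e3 + 109*pi/546*e2 e3


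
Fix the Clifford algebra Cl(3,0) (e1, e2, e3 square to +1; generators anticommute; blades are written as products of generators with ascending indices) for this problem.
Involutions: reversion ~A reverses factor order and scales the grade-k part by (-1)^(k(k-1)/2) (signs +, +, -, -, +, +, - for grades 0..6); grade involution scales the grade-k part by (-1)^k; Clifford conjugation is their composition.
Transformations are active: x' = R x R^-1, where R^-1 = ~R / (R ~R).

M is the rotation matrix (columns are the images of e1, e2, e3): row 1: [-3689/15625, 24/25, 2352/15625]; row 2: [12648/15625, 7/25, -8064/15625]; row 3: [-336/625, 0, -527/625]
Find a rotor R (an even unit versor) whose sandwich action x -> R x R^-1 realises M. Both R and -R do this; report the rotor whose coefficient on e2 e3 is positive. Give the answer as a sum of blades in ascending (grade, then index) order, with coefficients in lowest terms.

Method: write R = a + b12*e1 e2 + b13*e1 e3 + b23*e2 e3 with a^2 + b12^2 + b13^2 + b23^2 = 1 (so R^-1 = ~R). Expanding the columns R e_j ~R gives tr M = 4a^2 - 1 and, from the antisymmetric part, M21 - M12 = -4a*b12, M13 - M31 = 4a*b13, M32 - M23 = -4a*b23.
Here tr M = -12489/15625, so a^2 = (1 + tr M)/4 = 784/15625 and a = ±28/125. Taking a = 28/125: M21 - M12 = -2352/15625, M13 - M31 = 10752/15625, M32 - M23 = 8064/15625, giving b12 = 21/125, b13 = 96/125, b23 = -72/125, i.e. R = 28/125 + 21/125*e1 e2 + 96/125*e1 e3 - 72/125*e2 e3.
Its e2 e3 coefficient is negative, so report the other preimage -R.
Answer: -28/125 - 21/125*e1 e2 - 96/125*e1 e3 + 72/125*e2 e3. Why the constraint matters: R and -R act identically through the sandwich — M has trace -12489/15625 either way — so only the sign condition on e2 e3 picks one of the two preimages.


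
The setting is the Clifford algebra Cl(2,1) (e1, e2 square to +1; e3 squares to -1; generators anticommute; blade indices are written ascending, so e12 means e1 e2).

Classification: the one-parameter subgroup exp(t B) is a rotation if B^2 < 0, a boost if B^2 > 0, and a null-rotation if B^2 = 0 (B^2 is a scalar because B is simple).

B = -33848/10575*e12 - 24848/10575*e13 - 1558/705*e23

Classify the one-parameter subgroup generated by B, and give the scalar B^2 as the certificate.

B^2 term by term: the squares give (-33848/10575)^2*(e12)^2 + (-24848/10575)^2*(e13)^2 + (-1558/705)^2*(e23)^2 = 1145687104/111830625*(-1) + 617423104/111830625*(+1) + 2427364/497025*(+1) = 4/25 (each basis 2-blade squares to minus the product of its generators' squares); cross terms between blades sharing an index anticommute and cancel. So B^2 = 4/25.
Answer: boost, certificate B^2 = 4/25. Note: conjugating B changes its blade decomposition but never the scalar B^2 = 4/25, whose sign settles the classification.


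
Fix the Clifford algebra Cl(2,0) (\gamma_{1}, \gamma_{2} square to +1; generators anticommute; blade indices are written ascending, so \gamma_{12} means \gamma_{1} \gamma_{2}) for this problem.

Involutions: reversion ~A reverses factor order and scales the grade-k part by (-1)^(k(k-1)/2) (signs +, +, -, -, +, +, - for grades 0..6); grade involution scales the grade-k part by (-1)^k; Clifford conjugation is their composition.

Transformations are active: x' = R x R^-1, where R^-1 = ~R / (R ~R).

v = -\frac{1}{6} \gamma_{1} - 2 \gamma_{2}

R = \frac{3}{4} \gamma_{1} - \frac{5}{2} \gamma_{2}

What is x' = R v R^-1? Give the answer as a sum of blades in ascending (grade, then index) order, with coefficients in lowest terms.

~R = \frac{3}{4} \gamma_{1} - \frac{5}{2} \gamma_{2}, and R ~R = \frac{109}{16}, so R^-1 = ~R / (\frac{109}{16}).
R v = \frac{39}{8} - \frac{23}{12} \gamma_{12}
Answer: \frac{811}{654} \gamma_{1} - \frac{172}{109} \gamma_{2}


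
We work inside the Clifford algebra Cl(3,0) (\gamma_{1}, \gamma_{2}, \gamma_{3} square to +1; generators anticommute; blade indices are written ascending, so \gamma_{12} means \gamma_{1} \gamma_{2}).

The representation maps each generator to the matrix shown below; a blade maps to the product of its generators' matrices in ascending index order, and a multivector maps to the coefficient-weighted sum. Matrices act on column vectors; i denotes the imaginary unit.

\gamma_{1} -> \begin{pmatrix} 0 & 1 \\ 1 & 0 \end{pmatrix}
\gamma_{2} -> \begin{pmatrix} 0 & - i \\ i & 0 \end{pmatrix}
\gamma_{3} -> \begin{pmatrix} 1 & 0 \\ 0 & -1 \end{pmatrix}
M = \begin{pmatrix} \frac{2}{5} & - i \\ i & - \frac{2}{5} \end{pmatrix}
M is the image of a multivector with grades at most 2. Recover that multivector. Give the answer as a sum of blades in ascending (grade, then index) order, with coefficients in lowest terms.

Method: 1, rho(\gamma_{1}), rho(\gamma_{2}), rho(\gamma_{3}) form a trace-orthogonal basis of the 2x2 complex matrices (tr(X Y) = 2 if X = Y, else 0), so M = m0*1 + m1*rho(\gamma_{1}) + m2*rho(\gamma_{2}) + m3*rho(\gamma_{3}) with m0 = tr(M)/2 = 0, m1 = tr(M rho(\gamma_{1}))/2 = 0, m2 = tr(M rho(\gamma_{2}))/2 = 1, m3 = tr(M rho(\gamma_{3}))/2 = \frac{2}{5}.
Multiplying table entries, the bivector images are rho(\gamma_{12}) = i*rho(\gamma_{3}), rho(\gamma_{13}) = -i*rho(\gamma_{2}), rho(\gamma_{23}) = i*rho(\gamma_{1}); with real blade coefficients the real parts of m0..m3 are the coefficients of 1, \gamma_{1}, \gamma_{2}, \gamma_{3} and the imaginary parts give the bivectors (\gamma_{23}: Im m1, \gamma_{13}: -Im m2, \gamma_{12}: Im m3).
Answer: \gamma_{2} + \frac{2}{5} \gamma_{3}


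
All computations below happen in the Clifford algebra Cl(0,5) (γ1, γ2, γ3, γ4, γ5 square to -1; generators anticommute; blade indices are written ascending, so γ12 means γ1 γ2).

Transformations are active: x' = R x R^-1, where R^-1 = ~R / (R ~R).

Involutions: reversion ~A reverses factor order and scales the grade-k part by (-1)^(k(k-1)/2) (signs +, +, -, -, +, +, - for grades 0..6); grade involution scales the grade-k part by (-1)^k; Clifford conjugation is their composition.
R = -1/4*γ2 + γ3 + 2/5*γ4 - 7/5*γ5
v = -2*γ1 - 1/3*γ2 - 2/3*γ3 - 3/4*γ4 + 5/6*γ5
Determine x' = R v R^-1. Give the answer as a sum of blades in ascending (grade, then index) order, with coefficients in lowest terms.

~R = -1/4*γ2 + γ3 + 2/5*γ4 - 7/5*γ5, and R ~R = -1273/400, so R^-1 = ~R / (-1273/400).
R v = 41/20 - 1/2*γ12 + 2*γ13 + 4/5*γ14 - 14/5*γ15 + 1/2*γ23 + 77/240*γ24 - 27/40*γ25 - 29/60*γ34 - 1/10*γ35 - 43/60*γ45
Answer: 2*γ1 + 2503/3819*γ2 - 2374/3819*γ3 + 1195/5092*γ4 + 7411/7638*γ5


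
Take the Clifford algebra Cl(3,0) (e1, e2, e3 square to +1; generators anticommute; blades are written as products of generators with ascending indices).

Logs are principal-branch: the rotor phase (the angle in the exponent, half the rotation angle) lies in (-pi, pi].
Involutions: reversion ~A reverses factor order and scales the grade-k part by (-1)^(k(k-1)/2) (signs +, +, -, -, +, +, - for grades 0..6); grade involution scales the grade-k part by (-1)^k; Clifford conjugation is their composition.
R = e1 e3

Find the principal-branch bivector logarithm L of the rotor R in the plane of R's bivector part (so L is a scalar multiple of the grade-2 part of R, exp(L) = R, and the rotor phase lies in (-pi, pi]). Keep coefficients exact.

The scalar part of R is 0, which fixes the principal-branch rotor phase; the unit plane is then the bivector part divided by the sine of that phase, and L is that plane scaled by the phase.
Concretely: cos(phase) = 0 gives phase = ±pi/2, and since phase/sin(phase) is even the sign is immaterial: L = (phase/sin(phase)) * <R>_2 = (pi/2) * <R>_2.
Answer: pi/2*e1 e3


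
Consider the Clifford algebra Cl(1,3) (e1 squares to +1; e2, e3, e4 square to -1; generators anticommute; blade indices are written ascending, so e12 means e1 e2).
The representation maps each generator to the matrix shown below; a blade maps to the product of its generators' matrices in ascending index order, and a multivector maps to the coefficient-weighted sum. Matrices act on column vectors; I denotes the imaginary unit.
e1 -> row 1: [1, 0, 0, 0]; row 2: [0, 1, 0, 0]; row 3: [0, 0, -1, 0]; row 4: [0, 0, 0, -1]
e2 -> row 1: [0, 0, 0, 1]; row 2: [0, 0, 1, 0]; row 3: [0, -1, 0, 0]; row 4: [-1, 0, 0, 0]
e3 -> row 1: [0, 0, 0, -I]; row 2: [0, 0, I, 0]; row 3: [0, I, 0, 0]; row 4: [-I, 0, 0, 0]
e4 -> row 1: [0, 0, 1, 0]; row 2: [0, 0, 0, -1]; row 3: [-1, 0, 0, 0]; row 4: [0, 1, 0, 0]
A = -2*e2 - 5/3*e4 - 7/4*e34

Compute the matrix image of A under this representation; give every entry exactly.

Bivector images (products of the table entries): rho(e34) = rho(e3)rho(e4) = row 1: [0, -I, 0, 0]; row 2: [-I, 0, 0, 0]; row 3: [0, 0, 0, -I]; row 4: [0, 0, -I, 0].
M = (-2)*rho(e2) + (-5/3)*rho(e4) + (-7/4)*rho(e34), summed entrywise:
Answer: row 1: [0, 7*I/4, -5/3, -2]; row 2: [7*I/4, 0, -2, 5/3]; row 3: [5/3, 2, 0, 7*I/4]; row 4: [2, -5/3, 7*I/4, 0]


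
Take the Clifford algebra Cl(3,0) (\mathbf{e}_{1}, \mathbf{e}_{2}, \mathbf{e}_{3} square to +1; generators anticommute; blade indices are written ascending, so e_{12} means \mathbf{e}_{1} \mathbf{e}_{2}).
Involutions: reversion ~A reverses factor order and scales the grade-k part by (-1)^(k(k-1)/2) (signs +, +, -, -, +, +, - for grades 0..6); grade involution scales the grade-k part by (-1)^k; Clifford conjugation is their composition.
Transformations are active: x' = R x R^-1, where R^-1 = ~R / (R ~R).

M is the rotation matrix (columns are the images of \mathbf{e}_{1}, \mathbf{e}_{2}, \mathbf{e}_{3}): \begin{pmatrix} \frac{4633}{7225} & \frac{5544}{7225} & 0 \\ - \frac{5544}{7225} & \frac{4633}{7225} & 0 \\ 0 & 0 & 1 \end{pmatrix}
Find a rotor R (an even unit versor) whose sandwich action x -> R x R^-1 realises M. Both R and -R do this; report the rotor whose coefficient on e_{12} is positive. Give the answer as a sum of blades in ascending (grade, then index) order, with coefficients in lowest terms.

Method: write R = a + b12*e_{12} + b13*e_{13} + b23*e_{23} with a^2 + b12^2 + b13^2 + b23^2 = 1 (so R^-1 = ~R). Expanding the columns R e_j ~R gives tr M = 4a^2 - 1 and, from the antisymmetric part, M21 - M12 = -4a*b12, M13 - M31 = 4a*b13, M32 - M23 = -4a*b23.
Here tr M = \frac{16491}{7225}, so a^2 = (1 + tr M)/4 = \frac{5929}{7225} and a = ±\frac{77}{85}. Taking a = \frac{77}{85}: M21 - M12 = -\frac{11088}{7225}, M13 - M31 = 0, M32 - M23 = 0, giving b12 = \frac{36}{85}, b13 = 0, b23 = 0, i.e. R = \frac{77}{85} + \frac{36}{85} e_{12}.
Its e_{12} coefficient is already positive.
Answer: \frac{77}{85} + \frac{36}{85} e_{12}. Why the constraint matters: R and -R act identically through the sandwich — M has trace \frac{16491}{7225} either way — so only the sign condition on e_{12} picks one of the two preimages.


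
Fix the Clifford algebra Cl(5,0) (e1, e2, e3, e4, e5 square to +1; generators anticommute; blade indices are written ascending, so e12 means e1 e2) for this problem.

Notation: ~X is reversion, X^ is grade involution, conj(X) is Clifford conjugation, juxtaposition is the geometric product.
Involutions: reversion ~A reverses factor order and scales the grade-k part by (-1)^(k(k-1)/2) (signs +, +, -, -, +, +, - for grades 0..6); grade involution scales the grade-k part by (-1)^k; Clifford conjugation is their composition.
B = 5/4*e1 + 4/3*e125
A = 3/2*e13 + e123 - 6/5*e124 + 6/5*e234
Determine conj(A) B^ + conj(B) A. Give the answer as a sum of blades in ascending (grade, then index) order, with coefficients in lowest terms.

first term: -15/8*e3 - 5/4*e23 + 3/2*e24 + 4/3*e35 - 8/5*e45 + 2*e235 + 3/2*e1234 + 8/5*e1345
second term: -15/8*e3 - 5/4*e23 + 3/2*e24 + 4/3*e35 - 8/5*e45 - 2*e235 - 3/2*e1234 - 8/5*e1345
Answer: -15/4*e3 - 5/2*e23 + 3*e24 + 8/3*e35 - 16/5*e45


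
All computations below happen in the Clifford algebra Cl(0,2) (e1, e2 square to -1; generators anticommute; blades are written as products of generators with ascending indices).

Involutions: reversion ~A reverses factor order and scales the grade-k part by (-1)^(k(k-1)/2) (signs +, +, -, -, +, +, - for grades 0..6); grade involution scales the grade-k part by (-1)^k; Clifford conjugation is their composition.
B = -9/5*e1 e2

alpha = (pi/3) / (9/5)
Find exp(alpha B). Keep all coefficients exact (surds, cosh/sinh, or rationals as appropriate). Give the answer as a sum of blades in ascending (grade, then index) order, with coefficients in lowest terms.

B^2 = (-9/5)^2*(e1 e2)^2 = 81/25*(-1) = -81/25 (a basis 2-blade squares to minus the product of its generators' squares).
B^2 = -81/25 — the series telescopes trigonometrically here: l = 9/5, alpha*l = pi/3, so exp(alpha B) = cos(pi/3) + (sin(pi/3)/(9/5))*B = 1/2 + (5*sqrt(3)/18)*B.
Answer: 1/2 - sqrt(3)/2*e1 e2


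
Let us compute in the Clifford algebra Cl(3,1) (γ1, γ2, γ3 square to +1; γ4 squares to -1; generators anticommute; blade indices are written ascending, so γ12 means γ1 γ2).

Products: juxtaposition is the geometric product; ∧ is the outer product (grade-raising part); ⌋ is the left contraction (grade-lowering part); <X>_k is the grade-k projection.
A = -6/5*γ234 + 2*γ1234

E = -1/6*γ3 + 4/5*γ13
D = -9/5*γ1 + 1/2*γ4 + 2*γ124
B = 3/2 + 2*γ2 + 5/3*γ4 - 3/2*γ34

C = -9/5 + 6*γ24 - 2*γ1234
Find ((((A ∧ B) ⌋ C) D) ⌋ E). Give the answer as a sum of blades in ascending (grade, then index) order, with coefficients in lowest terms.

step 1: -9/5*γ234 + 3*γ1234
step 2: 6 - 18/5*γ1
step 3: 162/25 - 54/5*γ1 + 3*γ4 - 9/5*γ14 - 36/5*γ24 + 12*γ124
step 4: -243/25*γ3 + 648/125*γ13
Answer: -243/25*γ3 + 648/125*γ13


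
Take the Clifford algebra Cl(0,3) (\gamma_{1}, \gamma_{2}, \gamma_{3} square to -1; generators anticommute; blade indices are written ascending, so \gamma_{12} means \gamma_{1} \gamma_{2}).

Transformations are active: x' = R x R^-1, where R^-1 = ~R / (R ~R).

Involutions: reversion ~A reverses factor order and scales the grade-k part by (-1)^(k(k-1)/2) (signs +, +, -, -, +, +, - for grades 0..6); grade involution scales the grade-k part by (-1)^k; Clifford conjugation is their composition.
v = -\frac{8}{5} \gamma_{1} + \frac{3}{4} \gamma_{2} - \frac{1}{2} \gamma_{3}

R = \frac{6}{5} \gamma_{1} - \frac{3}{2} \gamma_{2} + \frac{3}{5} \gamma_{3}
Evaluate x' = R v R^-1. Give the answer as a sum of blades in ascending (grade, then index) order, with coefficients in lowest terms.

~R = \frac{6}{5} \gamma_{1} - \frac{3}{2} \gamma_{2} + \frac{3}{5} \gamma_{3}, and R ~R = -\frac{81}{20}, so R^-1 = ~R / (-\frac{81}{20}).
R v = \frac{669}{200} - \frac{3}{2} \gamma_{12} + \frac{9}{25} \gamma_{13} + \frac{3}{10} \gamma_{23}
Answer: -\frac{86}{225} \gamma_{1} + \frac{311}{180} \gamma_{2} - \frac{221}{450} \gamma_{3}
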